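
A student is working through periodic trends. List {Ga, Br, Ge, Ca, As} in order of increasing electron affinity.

Ca is in period 4, group 2; Ga is in period 4, group 13; Ge is in period 4, group 14; As is in period 4, group 15; Br is in period 4, group 17.
Adding an electron releases more energy for atoms nearer the top right (short of the noble gases).
All lie in period 4; the across-period trend (electron affinity increases left to right) applies, with the exception below.
Note the exception: Ge has a higher electron affinity than As, contrary to the simple trend — adding an electron to As's half-filled 4p³ is unfavourable, so Ge (4p²) has the more exothermic EA.
Approximate values (kJ/mol): Ca 2, Ga 29, Ge 119, As 78, Br 325.
So from lowest to highest: Ca < Ga < As < Ge < Br.

Ca < Ga < As < Ge < Br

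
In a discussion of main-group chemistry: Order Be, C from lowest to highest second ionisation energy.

Be, C

Consider each +1 ion: Be⁺ still has 1 valence electron; C⁺ still has 3 valence electrons.
All are still removing valence electrons, so compare the +1 ions as you would atoms: IE_2 generally rises across a period (higher Z_eff) and falls down a group (larger shell), subject to the usual subshell exceptions.
Valence configurations: Be⁺ [He]2s¹, C⁺ [He]2s²2p¹.
Tabulated IE_2 (kJ/mol): Be 1757, C 2353.
Overall IE_2 order: Be < C.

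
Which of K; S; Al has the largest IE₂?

K

IE_2 is the cost of taking one more electron from the +1 cation: K⁺ is the bare [Ar] core; S⁺ still has 5 valence electrons; Al⁺ still has 2 valence electrons.
Core electrons are held far more tightly than valence electrons, so K tops the IE_2 order.
Valence configurations: S⁺ [Ne]3s²3p³, Al⁺ [Ne]3s².
Approximate IE_2 values (kJ/mol): K 3052, S 2252, Al 1817.
So the second ionization energies run Al < S < K.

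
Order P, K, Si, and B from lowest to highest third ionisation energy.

P < Si < B < K

After 2 electrons have been removed, what remains? P²⁺ still has 3 valence electrons; K²⁺ is already 1 electron into the core; Si²⁺ still has 2 valence electrons; B²⁺ still has 1 valence electron.
Pulling an electron out of a noble-gas core costs far more than removing a remaining valence electron, so K sits at the high end of IE_3.
Valence configurations: P²⁺ [Ne]3s²3p¹, Si²⁺ [Ne]3s², B²⁺ [He]2s¹.
P²⁺ loses a lone 3p electron whereas Si²⁺ must break into a filled 3s² pair, so IE_3(Si) > IE_3(P) even though P has the higher nuclear charge.
Approximate IE_3 values (kJ/mol): P 2914, K 4420, Si 3232, B 3660.
Putting it together, IE_3: P < Si < B < K.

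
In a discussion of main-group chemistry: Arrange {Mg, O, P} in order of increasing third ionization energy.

The third ionization energy removes an electron from the +2 ion. For each element: Mg²⁺ is the bare [Ne] core; O²⁺ still has 4 valence electrons; P²⁺ still has 3 valence electrons.
Core electrons are held far more tightly than valence electrons, so Mg tops the IE_3 order.
Valence configurations: O²⁺ [He]2s²2p², P²⁺ [Ne]3s²3p¹.
Tabulated IE_3 (kJ/mol): Mg 7733, O 5300, P 2914.
Overall IE_3 order: P < O < Mg.

P < O < Mg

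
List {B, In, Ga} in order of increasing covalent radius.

B < Ga < In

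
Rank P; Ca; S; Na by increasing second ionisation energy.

Ca < P < S < Na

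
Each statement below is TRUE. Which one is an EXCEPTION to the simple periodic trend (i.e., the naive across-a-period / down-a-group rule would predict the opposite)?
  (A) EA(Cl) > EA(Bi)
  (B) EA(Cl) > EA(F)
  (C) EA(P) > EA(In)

(B)

The general trend: electron affinity increases across a period and decreases down a group.
(A) Cl (period 3, group 17) vs Bi (period 6, group 15): the stated order agrees with the simple trend.
(B) Cl (period 3, group 17) vs F (period 2, group 17): the stated order contradicts the simple trend.
(C) P (period 3, group 15) vs In (period 5, group 13): the stated order agrees with the simple trend.
The exception is (B): F's small 2p subshell makes the incoming electron feel strong e⁻–e⁻ repulsion, so Cl actually releases more energy on gaining an electron.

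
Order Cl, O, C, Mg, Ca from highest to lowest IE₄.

Mg, O, Ca, C, Cl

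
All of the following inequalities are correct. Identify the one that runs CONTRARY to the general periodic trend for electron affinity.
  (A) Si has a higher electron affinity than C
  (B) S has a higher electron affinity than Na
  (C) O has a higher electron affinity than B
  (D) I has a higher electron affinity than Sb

(A)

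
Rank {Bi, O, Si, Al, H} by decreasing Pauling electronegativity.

EN rises left→right (higher Z_eff, smaller atoms) and falls top→bottom (larger, more shielded atoms).
Here both period and group differ, so the two effects have to be weighed against each other.
Si > Al: Si lies to the right of Al in period 3, so the across-period effect alone puts Si higher.
Bi > Si: period and group pull opposite ways; the across-period shift dominates (2.02 vs 1.90).
H > Bi: the two effects oppose for this pair; the down-group effect wins (2.20 vs 2.02).
O > H: period and group pull opposite ways; the across-period shift dominates (3.44 vs 2.20).
Tabulated electronegativity (Pauling): H 2.20, O 3.44, Al 1.61, Si 1.90, Bi 2.02.
So from highest to lowest: O > H > Bi > Si > Al.

O, H, Bi, Si, Al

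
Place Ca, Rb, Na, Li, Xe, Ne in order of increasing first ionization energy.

Rb, Na, Li, Ca, Xe, Ne

Li is in period 2, group 1; Ne is in period 2, group 18; Na is in period 3, group 1; Ca is in period 4, group 2; Rb is in period 5, group 1; Xe is in period 5, group 18.
Removing the outermost electron gets harder across a period and easier down a group.
These span different periods and groups, so the two trends combine.
Na > Rb: Na sits above Rb in group 1, so the down-group effect alone puts Na higher.
Li > Na: Li sits above Na in group 1, so the down-group effect alone puts Li higher.
Ca > Li: period and group pull opposite ways; the across-period shift dominates (590 vs 520 kJ/mol).
Xe > Ca: the two effects oppose for this pair; the across-period effect wins (1170 vs 590 kJ/mol).
Ne > Xe: Ne sits above Xe in group 18, so the down-group effect alone puts Ne higher.
For reference (kJ/mol): Li 520, Ne 2081, Na 496, Ca 590, Rb 403, Xe 1170.
So from lowest to highest: Rb < Na < Li < Ca < Xe < Ne.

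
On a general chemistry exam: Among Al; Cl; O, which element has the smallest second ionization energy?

IE_2 is the cost of taking one more electron from the +1 cation: Al⁺ still has 2 valence electrons; Cl⁺ still has 6 valence electrons; O⁺ still has 5 valence electrons.
All are still removing valence electrons, so compare the +1 ions as you would atoms: IE_2 generally rises across a period (higher Z_eff) and falls down a group (larger shell), subject to the usual subshell exceptions.
Valence configurations: Al⁺ [Ne]3s², Cl⁺ [Ne]3s²3p⁴, O⁺ [He]2s²2p³.
Approximate IE_2 values (kJ/mol): Al 1817, Cl 2298, O 3388.
Putting it together, IE_2: Al < Cl < O.

Al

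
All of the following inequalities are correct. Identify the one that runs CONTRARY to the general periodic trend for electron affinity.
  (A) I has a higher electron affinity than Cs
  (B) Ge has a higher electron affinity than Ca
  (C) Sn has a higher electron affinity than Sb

(C)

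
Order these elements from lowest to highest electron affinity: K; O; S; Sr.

O is in period 2, group 16; S is in period 3, group 16; K is in period 4, group 1; Sr is in period 5, group 2.
EA tends to increase across a period and decrease down a group, though the pattern is less regular than for IE or radius.
These span different periods and groups, so the two trends combine.
K > Sr: period and group pull opposite ways; the down-group shift dominates (48 vs 5 kJ/mol).
O > K: both effects reinforce here, so O is clearly the higher of the two.
S > O: this pair runs against the simple trend — see the exception note.
Note the exception: S has a higher electron affinity than O, contrary to the simple trend — the compact 2p subshell of O repels the added electron more than S's larger 3p does.
Tabulated electron affinity (kJ/mol): O 141, S 200, K 48, Sr 5.
So from lowest to highest: Sr < K < O < S.

Sr < K < O < S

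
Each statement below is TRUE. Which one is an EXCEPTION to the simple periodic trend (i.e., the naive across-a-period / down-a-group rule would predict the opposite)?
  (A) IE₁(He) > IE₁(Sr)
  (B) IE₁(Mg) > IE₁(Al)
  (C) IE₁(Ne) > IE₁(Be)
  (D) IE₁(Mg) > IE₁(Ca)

The general trend: first ionisation energy increases across a period and decreases down a group.
(A) He (period 1, group 18) vs Sr (period 5, group 2): the stated order agrees with the simple trend.
(B) Mg (period 3, group 2) vs Al (period 3, group 13): the stated order contradicts the simple trend.
(C) Ne (period 2, group 18) vs Be (period 2, group 2): the stated order agrees with the simple trend.
(D) Mg (period 3, group 2) vs Ca (period 4, group 2): the stated order agrees with the simple trend.
The exception is (B): Al's single 3p electron is easier to remove than one from Mg's filled 3s².

(B)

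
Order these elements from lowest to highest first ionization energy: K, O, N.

K < O < N

N is in period 2, group 15; O is in period 2, group 16; K is in period 4, group 1.
IE₁ increases left→right with effective nuclear charge and decreases top→bottom as the valence shell moves farther out.
Here both period and group differ, so the two effects have to be weighed against each other.
O > K: both effects reinforce here, so O is clearly the higher of the two.
N > O: this pair runs against the simple trend — see the exception note.
Note the exception: N has a higher first ionization energy than O, contrary to the simple trend — pairing an electron in O's 2p⁴ costs repulsion energy, so O ionizes more easily than half-filled N (2p³).
Tabulated first ionization energy (kJ/mol): N 1402, O 1314, K 419.
So from lowest to highest: K < O < N.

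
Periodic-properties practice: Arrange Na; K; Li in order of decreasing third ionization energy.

After 2 electrons have been removed, what remains? Na²⁺ is already 1 electron into the core; K²⁺ is already 1 electron into the core; Li²⁺ is already 1 electron into the core.
All of these are removing an electron from a noble-gas core or deeper; the smaller core (lower principal quantum number) is held far more tightly, and within a period the higher nuclear charge binds the same core more tightly.
Tabulated IE_3 (kJ/mol): Na 6910, K 4420, Li 11815.
Hence IE_3: K < Na < Li.

Li > Na > K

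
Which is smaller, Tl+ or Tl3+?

Tl3+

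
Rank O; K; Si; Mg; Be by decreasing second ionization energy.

O > K > Be > Si > Mg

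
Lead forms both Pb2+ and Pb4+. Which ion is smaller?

Pb4+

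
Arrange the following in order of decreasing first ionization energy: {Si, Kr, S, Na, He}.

He is in period 1, group 18; Na is in period 3, group 1; Si is in period 3, group 14; S is in period 3, group 16; Kr is in period 4, group 18.
Across a period the outer electron is held more tightly (higher IE₁); down a group it sits in a higher shell, more shielded, and comes off more easily.
Neither a single period nor a single group — weigh both effects.
Si > Na: both are in period 3; the period trend gives Si the larger value.
S > Si: S lies to the right of Si in period 3, so the across-period effect alone puts S higher.
Kr > S: the two effects oppose for this pair; the across-period effect wins (1351 vs 1000 kJ/mol).
He > Kr: He sits above Kr in group 18, so the down-group effect alone puts He higher.
Tabulated first ionization energy (kJ/mol): He 2372, Na 496, Si 786, S 1000, Kr 1351.
So from highest to lowest: He > Kr > S > Si > Na.

He > Kr > S > Si > Na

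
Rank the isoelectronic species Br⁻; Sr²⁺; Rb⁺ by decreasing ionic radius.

All of these have 36 electrons, so size is governed by nuclear charge alone: the more protons, the stronger the pull on the same electron cloud, and the smaller the ion.
Nuclear charges: Sr²⁺ (Z=38), Rb⁺ (Z=37), Br⁻ (Z=35).
Largest to smallest: Br⁻ > Rb⁺ > Sr²⁺.

Br⁻, Rb⁺, Sr²⁺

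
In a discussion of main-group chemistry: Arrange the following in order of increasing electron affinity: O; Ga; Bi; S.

Ga < Bi < O < S

O is in period 2, group 16; S is in period 3, group 16; Ga is in period 4, group 13; Bi is in period 6, group 15.
Atoms with high Z_eff and room in the valence shell (especially the halogens) have the most exothermic electron affinities.
Here both period and group differ, so the two effects have to be weighed against each other.
Bi > Ga: the two effects oppose for this pair; the across-period effect wins (91 vs 29 kJ/mol).
O > Bi: both effects reinforce here, so O is clearly the higher of the two.
S > O: this pair runs against the simple trend — see the exception note.
Note the exception: S has a higher electron affinity than O, contrary to the simple trend — the compact 2p subshell of O repels the added electron more than S's larger 3p does.
For reference (kJ/mol): O 141, S 200, Ga 29, Bi 91.
So from lowest to highest: Ga < Bi < O < S.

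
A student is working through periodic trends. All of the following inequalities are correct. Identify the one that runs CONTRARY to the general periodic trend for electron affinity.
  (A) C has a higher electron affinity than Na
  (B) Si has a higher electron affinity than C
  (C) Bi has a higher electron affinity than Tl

(B)

The general trend: electron affinity increases across a period and decreases down a group.
(A) C (period 2, group 14) vs Na (period 3, group 1): the stated order agrees with the simple trend.
(B) Si (period 3, group 14) vs C (period 2, group 14): the stated order contradicts the simple trend.
(C) Bi (period 6, group 15) vs Tl (period 6, group 13): the stated order agrees with the simple trend.
The exception is (B): Si's larger, more diffuse 3p orbitals accept an added electron slightly more readily than C's compact 2p.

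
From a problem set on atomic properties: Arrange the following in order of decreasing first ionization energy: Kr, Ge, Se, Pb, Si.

Kr > Se > Si > Ge > Pb

First ionization energy rises across a period (greater Z_eff holds electrons more tightly) and falls down a group (valence electrons are farther from the nucleus).
Neither a single period nor a single group — weigh both effects.
Ge > Pb: Ge sits above Pb in group 14, so the down-group effect alone puts Ge higher.
Si > Ge: Si sits above Ge in group 14, so the down-group effect alone puts Si higher.
Se > Si: the two effects oppose for this pair; the across-period effect wins (941 vs 786 kJ/mol).
Kr > Se: Kr lies to the right of Se in period 4, so the across-period effect alone puts Kr higher.
Tabulated first ionization energy (kJ/mol): Si 786, Ge 762, Se 941, Kr 1351, Pb 716.
So from highest to lowest: Kr > Se > Si > Ge > Pb.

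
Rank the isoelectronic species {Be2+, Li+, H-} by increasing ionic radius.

Be2+ < Li+ < H-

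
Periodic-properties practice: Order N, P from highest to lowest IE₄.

After 3 electrons have been removed, what remains? N³⁺ still has 2 valence electrons; P³⁺ still has 2 valence electrons.
All are still removing valence electrons, so compare the +3 ions as you would atoms: IE_4 generally rises across a period (higher Z_eff) and falls down a group (larger shell), subject to the usual subshell exceptions.
Valence configurations: N³⁺ [He]2s², P³⁺ [Ne]3s².
Approximate IE_4 values (kJ/mol): N 7475, P 4964.
Putting it together, IE_4: P < N.

N, P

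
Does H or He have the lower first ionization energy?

Across a period the outer electron is held more tightly (higher IE₁); down a group it sits in a higher shell, more shielded, and comes off more easily.
All lie in period 1, so first ionization energy increases left to right.
So H has the lower first ionization energy (H < He).

H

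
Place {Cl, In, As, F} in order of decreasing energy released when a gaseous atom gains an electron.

Adding an electron releases more energy for atoms nearer the top right (short of the noble gases).
These span different periods and groups, so the two trends combine.
As > In: relative to In, both the across-period and down-group shifts push As's electron affinity up.
F > As: relative to As, both the across-period and down-group shifts push F's electron affinity up.
Cl > F: this pair runs against the simple trend — see the exception note.
Note the exception: Cl has a higher electron affinity than F, contrary to the simple trend — F's small 2p subshell makes the incoming electron feel strong e⁻–e⁻ repulsion, so Cl actually releases more energy on gaining an electron.
Tabulated electron affinity (kJ/mol): F 328, Cl 349, As 78, In 29.
So from highest to lowest: Cl > F > As > In.

Cl, F, As, In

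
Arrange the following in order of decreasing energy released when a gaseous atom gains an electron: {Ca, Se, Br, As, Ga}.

Ca is in period 4, group 2; Ga is in period 4, group 13; As is in period 4, group 15; Se is in period 4, group 16; Br is in period 4, group 17.
Adding an electron releases more energy for atoms nearer the top right (short of the noble gases).
All lie in period 4, so electron affinity increases left to right.
So from highest to lowest: Br > Se > As > Ga > Ca.

Br, Se, As, Ga, Ca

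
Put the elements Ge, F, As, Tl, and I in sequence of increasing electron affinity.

Tl, As, Ge, I, F

F is in period 2, group 17; Ge is in period 4, group 14; As is in period 4, group 15; I is in period 5, group 17; Tl is in period 6, group 13.
EA tends to increase across a period and decrease down a group, though the pattern is less regular than for IE or radius.
Neither a single period nor a single group — weigh both effects.
As > Tl: both effects reinforce here, so As is clearly the higher of the two.
Ge > As: this pair runs against the simple trend — see the exception note.
I > Ge: the two effects oppose for this pair; the across-period effect wins (295 vs 119 kJ/mol).
F > I: F sits above I in group 17, so the down-group effect alone puts F higher.
Note the exception: Ge has a higher electron affinity than As, contrary to the simple trend — adding an electron to As's half-filled 4p³ is unfavourable, so Ge (4p²) has the more exothermic EA.
Approximate values (kJ/mol): F 328, Ge 119, As 78, I 295, Tl 19.
So from lowest to highest: Tl < As < Ge < I < F.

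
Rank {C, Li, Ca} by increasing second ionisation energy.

Ca < C < Li

Consider each +1 ion: C⁺ still has 3 valence electrons; Li⁺ is the bare [He] core; Ca⁺ still has 1 valence electron.
Breaking into a closed-shell core is much more expensive than removing a leftover valence electron — Li has the largest IE_2 here.
Valence configurations: C⁺ [He]2s²2p¹, Ca⁺ [Ar]4s¹.
The numbers (kJ/mol): C 2353, Li 7298, Ca 1145.
So the second ionization energies run Ca < C < Li.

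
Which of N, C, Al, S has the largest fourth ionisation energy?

Al

Consider each +3 ion: N³⁺ still has 2 valence electrons; C³⁺ still has 1 valence electron; Al³⁺ is the bare [Ne] core; S³⁺ still has 3 valence electrons.
Pulling an electron out of a noble-gas core costs far more than removing a remaining valence electron, so Al sits at the high end of IE_4.
Valence configurations: N³⁺ [He]2s², C³⁺ [He]2s¹, S³⁺ [Ne]3s²3p¹.
The numbers (kJ/mol): N 7475, C 6223, Al 11577, S 4556.
Putting it together, IE_4: S < C < N < Al.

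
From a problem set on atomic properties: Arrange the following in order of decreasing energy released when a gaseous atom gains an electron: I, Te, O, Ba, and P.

O is in period 2, group 16; P is in period 3, group 15; Te is in period 5, group 16; I is in period 5, group 17; Ba is in period 6, group 2.
Atoms with high Z_eff and room in the valence shell (especially the halogens) have the most exothermic electron affinities.
Neither a single period nor a single group — weigh both effects.
P > Ba: both effects reinforce here, so P is clearly the higher of the two.
O > P: relative to P, both the across-period and down-group shifts push O's electron affinity up.
Te > O: this pair runs against the simple trend — see the exception note.
I > Te: I lies to the right of Te in period 5, so the across-period effect alone puts I higher.
Note the exception: Te has a higher electron affinity than O, contrary to the simple trend — O's compact 2p subshell gives strong electron–electron repulsion on the added electron.
For reference (kJ/mol): O 141, P 72, Te 190, I 295, Ba 14.
So from highest to lowest: I > Te > O > P > Ba.

I > Te > O > P > Ba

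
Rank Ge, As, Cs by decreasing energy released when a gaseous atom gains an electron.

Ge > As > Cs

Ge is in period 4, group 14; As is in period 4, group 15; Cs is in period 6, group 1.
Electron affinity generally becomes more exothermic across a period toward the halogens and less exothermic down a group.
These span different periods and groups, so the two trends combine.
As > Cs: both effects reinforce here, so As is clearly the higher of the two.
Ge > As: this pair runs against the simple trend — see the exception note.
Note the exception: Ge has a higher electron affinity than As, contrary to the simple trend — adding an electron to As's half-filled 4p³ is unfavourable, so Ge (4p²) has the more exothermic EA.
For reference (kJ/mol): Ge 119, As 78, Cs 46.
So from highest to lowest: Ge > As > Cs.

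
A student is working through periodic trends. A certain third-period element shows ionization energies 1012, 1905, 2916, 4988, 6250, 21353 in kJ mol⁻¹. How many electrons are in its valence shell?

5

Look for the largest jump between consecutive ionization energies: IE6/IE5 ≈ 3.4, far larger than any earlier ratio.
That jump marks the point where a core electron is being removed. So the atom has 5 valence electrons.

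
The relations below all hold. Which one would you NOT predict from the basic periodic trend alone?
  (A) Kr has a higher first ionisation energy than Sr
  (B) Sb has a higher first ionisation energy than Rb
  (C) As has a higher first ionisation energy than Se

(C)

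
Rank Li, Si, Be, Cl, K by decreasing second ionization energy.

The second ionization energy removes an electron from the +1 ion. For each element: Li⁺ is the bare [He] core; Si⁺ still has 3 valence electrons; Be⁺ still has 1 valence electron; Cl⁺ still has 6 valence electrons; K⁺ is the bare [Ar] core.
Core electrons are held far more tightly than valence electrons, so K and Li top the IE_2 order.
Valence configurations: Si⁺ [Ne]3s²3p¹, Be⁺ [He]2s¹, Cl⁺ [Ne]3s²3p⁴.
Tabulated IE_2 (kJ/mol): Li 7298, Si 1577, Be 1757, Cl 2298, K 3052.
Overall IE_2 order: Si < Be < Cl < K < Li.

Li, K, Cl, Be, Si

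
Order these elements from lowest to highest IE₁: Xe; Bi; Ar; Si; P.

Bi < Si < P < Xe < Ar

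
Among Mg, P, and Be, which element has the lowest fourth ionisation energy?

P

Consider each +3 ion: Mg³⁺ is already 1 electron into the core; P³⁺ still has 2 valence electrons; Be³⁺ is already 1 electron into the core.
Core electrons are held far more tightly than valence electrons, so Mg and Be top the IE_4 order.
Tabulated IE_4 (kJ/mol): Mg 10543, P 4964, Be 21007.
Putting it together, IE_4: P < Mg < Be.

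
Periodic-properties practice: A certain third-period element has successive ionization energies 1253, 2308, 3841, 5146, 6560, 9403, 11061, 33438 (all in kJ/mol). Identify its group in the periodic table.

Look for the largest jump between consecutive ionization energies: IE8/IE7 ≈ 3.0, far larger than any earlier ratio.
That jump marks the point where a core electron is being removed. So the atom has 7 valence electrons.
A main-group element with 7 valence electrons is in group 17.

Group 17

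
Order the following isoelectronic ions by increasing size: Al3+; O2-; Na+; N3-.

Al3+ < Na+ < O2- < N3-

All of these have 10 electrons, so size is governed by nuclear charge alone: the more protons, the stronger the pull on the same electron cloud, and the smaller the ion.
Nuclear charges: Al3+ (Z=13), Na+ (Z=11), O2- (Z=8), N3- (Z=7).
Smallest to largest: Al3+ < Na+ < O2- < N3-.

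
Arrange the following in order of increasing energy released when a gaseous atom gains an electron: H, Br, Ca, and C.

Ca < H < C < Br

EA tends to increase across a period and decrease down a group, though the pattern is less regular than for IE or radius.
Neither a single period nor a single group — weigh both effects.
H > Ca: the two effects oppose for this pair; the down-group effect wins (73 vs 2 kJ/mol).
C > H: period and group pull opposite ways; the across-period shift dominates (122 vs 73 kJ/mol).
Br > C: period and group pull opposite ways; the across-period shift dominates (325 vs 122 kJ/mol).
Approximate values (kJ/mol): H 73, C 122, Ca 2, Br 325.
So from lowest to highest: Ca < H < C < Br.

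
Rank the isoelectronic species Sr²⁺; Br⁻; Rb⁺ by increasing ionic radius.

All of these have 36 electrons, so size is governed by nuclear charge alone: the more protons, the stronger the pull on the same electron cloud, and the smaller the ion.
Nuclear charges: Sr²⁺ (Z=38), Rb⁺ (Z=37), Br⁻ (Z=35).
Smallest to largest: Sr²⁺ < Rb⁺ < Br⁻.

Sr²⁺ < Rb⁺ < Br⁻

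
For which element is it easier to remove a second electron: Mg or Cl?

Mg

IE_2 is the cost of taking one more electron from the +1 cation: Mg⁺ still has 1 valence electron; Cl⁺ still has 6 valence electrons.
All are still removing valence electrons, so compare the +1 ions as you would atoms: IE_2 generally rises across a period (higher Z_eff) and falls down a group (larger shell), subject to the usual subshell exceptions.
Valence configurations: Mg⁺ [Ne]3s¹, Cl⁺ [Ne]3s²3p⁴.
Approximate IE_2 values (kJ/mol): Mg 1451, Cl 2298.
Overall IE_2 order: Mg < Cl.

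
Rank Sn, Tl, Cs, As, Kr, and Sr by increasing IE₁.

As is in period 4, group 15; Kr is in period 4, group 18; Sr is in period 5, group 2; Sn is in period 5, group 14; Cs is in period 6, group 1; Tl is in period 6, group 13.
Across a period the outer electron is held more tightly (higher IE₁); down a group it sits in a higher shell, more shielded, and comes off more easily.
Here both period and group differ, so the two effects have to be weighed against each other.
Sr > Cs: relative to Cs, both the across-period and down-group shifts push Sr's first ionization energy up.
Tl > Sr: period and group pull opposite ways; the across-period shift dominates (589 vs 550 kJ/mol).
Sn > Tl: relative to Tl, both the across-period and down-group shifts push Sn's first ionization energy up.
As > Sn: both effects reinforce here, so As is clearly the higher of the two.
Kr > As: Kr lies to the right of As in period 4, so the across-period effect alone puts Kr higher.
Tabulated first ionization energy (kJ/mol): As 947, Kr 1351, Sr 550, Sn 709, Cs 376, Tl 589.
So from lowest to highest: Cs < Sr < Tl < Sn < As < Kr.

Cs < Sr < Tl < Sn < As < Kr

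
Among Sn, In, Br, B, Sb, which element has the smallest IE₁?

In

B is in period 2, group 13; Br is in period 4, group 17; In is in period 5, group 13; Sn is in period 5, group 14; Sb is in period 5, group 15.
IE₁ increases left→right with effective nuclear charge and decreases top→bottom as the valence shell moves farther out.
Here both period and group differ, so the two effects have to be weighed against each other.
Sn > In: Sn lies to the right of In in period 5, so the across-period effect alone puts Sn higher.
B > Sn: the two effects oppose for this pair; the down-group effect wins (801 vs 709 kJ/mol).
Sb > B: the two effects oppose for this pair; the across-period effect wins (831 vs 801 kJ/mol).
Br > Sb: relative to Sb, both the across-period and down-group shifts push Br's first ionization energy up.
For reference (kJ/mol): B 801, Br 1140, In 558, Sn 709, Sb 831.
The smallest IE₁ among these belongs to In.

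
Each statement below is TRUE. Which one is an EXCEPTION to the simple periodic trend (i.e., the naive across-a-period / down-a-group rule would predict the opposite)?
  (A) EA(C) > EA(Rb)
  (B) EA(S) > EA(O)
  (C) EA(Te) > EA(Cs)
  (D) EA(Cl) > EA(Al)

(B)

The general trend: electron affinity increases across a period and decreases down a group.
(A) C (period 2, group 14) vs Rb (period 5, group 1): the stated order agrees with the simple trend.
(B) S (period 3, group 16) vs O (period 2, group 16): the stated order contradicts the simple trend.
(C) Te (period 5, group 16) vs Cs (period 6, group 1): the stated order agrees with the simple trend.
(D) Cl (period 3, group 17) vs Al (period 3, group 13): the stated order agrees with the simple trend.
The exception is (B): the compact 2p subshell of O repels the added electron more than S's larger 3p does.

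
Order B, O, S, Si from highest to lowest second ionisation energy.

After 1 electron has been removed, what remains? B⁺ still has 2 valence electrons; O⁺ still has 5 valence electrons; S⁺ still has 5 valence electrons; Si⁺ still has 3 valence electrons.
All are still removing valence electrons, so compare the +1 ions as you would atoms: IE_2 generally rises across a period (higher Z_eff) and falls down a group (larger shell), subject to the usual subshell exceptions.
Valence configurations: B⁺ [He]2s², O⁺ [He]2s²2p³, S⁺ [Ne]3s²3p³, Si⁺ [Ne]3s²3p¹.
Approximate IE_2 values (kJ/mol): B 2427, O 3388, S 2252, Si 1577.
Hence IE_2: Si < S < B < O.

O > B > S > Si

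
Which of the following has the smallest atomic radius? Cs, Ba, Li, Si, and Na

Li is in period 2, group 1; Na is in period 3, group 1; Si is in period 3, group 14; Cs is in period 6, group 1; Ba is in period 6, group 2.
Moving right in a period, electrons are added to the same shell under a stronger nuclear pull, so atoms get smaller; moving down, a new shell is opened and atoms get larger.
Neither a single period nor a single group — weigh both effects.
Li > Si: the two effects oppose for this pair; the across-period effect wins (133 vs 116 pm).
Na > Li: Na sits below Li in group 1, so the down-group effect alone puts Na larger.
Ba > Na: period and group pull opposite ways; the down-group shift dominates (196 vs 155 pm).
Cs > Ba: Cs lies to the left of Ba in period 6, so the across-period effect alone puts Cs larger.
Tabulated atomic radius (pm): Li 133, Na 155, Si 116, Cs 232, Ba 196.
The smallest atomic radius among these belongs to Si.

Si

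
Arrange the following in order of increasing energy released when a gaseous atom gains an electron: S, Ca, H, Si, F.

H is in period 1, group 1; F is in period 2, group 17; Si is in period 3, group 14; S is in period 3, group 16; Ca is in period 4, group 2.
Atoms with high Z_eff and room in the valence shell (especially the halogens) have the most exothermic electron affinities.
Here both period and group differ, so the two effects have to be weighed against each other.
H > Ca: period and group pull opposite ways; the down-group shift dominates (73 vs 2 kJ/mol).
Si > H: the two effects oppose for this pair; the across-period effect wins (134 vs 73 kJ/mol).
S > Si: both are in period 3; the period trend gives S the larger value.
F > S: relative to S, both the across-period and down-group shifts push F's electron affinity up.
Tabulated electron affinity (kJ/mol): H 73, F 328, Si 134, S 200, Ca 2.
So from lowest to highest: Ca < H < Si < S < F.

Ca < H < Si < S < F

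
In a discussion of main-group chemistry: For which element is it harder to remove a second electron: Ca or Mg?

Mg

The second ionization energy removes an electron from the +1 ion. For each element: Ca⁺ still has 1 valence electron; Mg⁺ still has 1 valence electron.
All are still removing valence electrons, so compare the +1 ions as you would atoms: IE_2 generally rises across a period (higher Z_eff) and falls down a group (larger shell), subject to the usual subshell exceptions.
Valence configurations: Ca⁺ [Ar]4s¹, Mg⁺ [Ne]3s¹.
Approximate IE_2 values (kJ/mol): Ca 1145, Mg 1451.
Overall IE_2 order: Ca < Mg.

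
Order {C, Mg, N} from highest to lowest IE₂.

Consider each +1 ion: C⁺ still has 3 valence electrons; Mg⁺ still has 1 valence electron; N⁺ still has 4 valence electrons.
All are still removing valence electrons, so compare the +1 ions as you would atoms: IE_2 generally rises across a period (higher Z_eff) and falls down a group (larger shell), subject to the usual subshell exceptions.
Valence configurations: C⁺ [He]2s²2p¹, Mg⁺ [Ne]3s¹, N⁺ [He]2s²2p².
The numbers (kJ/mol): C 2353, Mg 1451, N 2856.
Overall IE_2 order: Mg < C < N.

N > C > Mg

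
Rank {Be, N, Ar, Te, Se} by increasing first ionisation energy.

Te < Be < Se < N < Ar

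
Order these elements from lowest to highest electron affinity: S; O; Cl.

O is in period 2, group 16; S is in period 3, group 16; Cl is in period 3, group 17.
Adding an electron releases more energy for atoms nearer the top right (short of the noble gases).
These span different periods and groups, so the two trends combine.
S > O: this pair runs against the simple trend — see the exception note.
Cl > S: Cl lies to the right of S in period 3, so the across-period effect alone puts Cl higher.
Note the exception: S has a higher electron affinity than O, contrary to the simple trend — the compact 2p subshell of O repels the added electron more than S's larger 3p does.
Approximate values (kJ/mol): O 141, S 200, Cl 349.
So from lowest to highest: O < S < Cl.

O, S, Cl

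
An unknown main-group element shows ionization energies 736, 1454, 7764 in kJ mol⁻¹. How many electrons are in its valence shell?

2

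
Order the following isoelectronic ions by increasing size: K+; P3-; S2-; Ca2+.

Ca2+ < K+ < S2- < P3-

All of these have 18 electrons, so size is governed by nuclear charge alone: the more protons, the stronger the pull on the same electron cloud, and the smaller the ion.
Nuclear charges: Ca2+ (Z=20), K+ (Z=19), S2- (Z=16), P3- (Z=15).
Smallest to largest: Ca2+ < K+ < S2- < P3-.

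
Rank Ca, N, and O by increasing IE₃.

N, Ca, O

The third ionization energy removes an electron from the +2 ion. For each element: Ca²⁺ is the bare [Ar] core; N²⁺ still has 3 valence electrons; O²⁺ still has 4 valence electrons.
Usually core removal costs more than valence removal, but here the competition is close: a tightly held n=2 valence electron can cost more to remove than an n=3 core electron, so the actual values have to decide it.
Valence configurations: N²⁺ [He]2s²2p¹, O²⁺ [He]2s²2p².
Tabulated IE_3 (kJ/mol): Ca 4912, N 4578, O 5300.
So the third ionization energies run N < Ca < O.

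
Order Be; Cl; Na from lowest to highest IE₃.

Consider each +2 ion: Be²⁺ is the bare [He] core; Cl²⁺ still has 5 valence electrons; Na²⁺ is already 1 electron into the core.
Pulling an electron out of a noble-gas core costs far more than removing a remaining valence electron, so Na and Be sit at the high end of IE_3.
The numbers (kJ/mol): Be 14849, Cl 3822, Na 6910.
Putting it together, IE_3: Cl < Na < Be.

Cl < Na < Be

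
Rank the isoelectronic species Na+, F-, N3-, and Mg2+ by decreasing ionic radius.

N3- > F- > Na+ > Mg2+

All of these have 10 electrons, so size is governed by nuclear charge alone: the more protons, the stronger the pull on the same electron cloud, and the smaller the ion.
Nuclear charges: Mg2+ (Z=12), Na+ (Z=11), F- (Z=9), N3- (Z=7).
Largest to smallest: N3- > F- > Na+ > Mg2+.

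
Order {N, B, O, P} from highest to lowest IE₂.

O > N > B > P

After 1 electron has been removed, what remains? N⁺ still has 4 valence electrons; B⁺ still has 2 valence electrons; O⁺ still has 5 valence electrons; P⁺ still has 4 valence electrons.
All are still removing valence electrons, so compare the +1 ions as you would atoms: IE_2 generally rises across a period (higher Z_eff) and falls down a group (larger shell), subject to the usual subshell exceptions.
Valence configurations: N⁺ [He]2s²2p², B⁺ [He]2s², O⁺ [He]2s²2p³, P⁺ [Ne]3s²3p².
Tabulated IE_2 (kJ/mol): N 2856, B 2427, O 3388, P 1907.
So the second ionization energies run P < B < N < O.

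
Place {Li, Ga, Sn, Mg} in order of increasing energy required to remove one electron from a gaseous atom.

Li < Ga < Sn < Mg

Li is in period 2, group 1; Mg is in period 3, group 2; Ga is in period 4, group 13; Sn is in period 5, group 14.
First ionization energy rises across a period (greater Z_eff holds electrons more tightly) and falls down a group (valence electrons are farther from the nucleus).
A diagonal step moves right (one effect) and down (the opposite effect) at once.
Ga > Li: the two effects oppose for this pair; the across-period effect wins (579 vs 520 kJ/mol).
Sn > Ga: the two effects oppose for this pair; the across-period effect wins (709 vs 579 kJ/mol).
Mg > Sn: the two effects oppose for this pair; the down-group effect wins (738 vs 709 kJ/mol).
Approximate values (kJ/mol): Li 520, Mg 738, Ga 579, Sn 709.
So from lowest to highest: Li < Ga < Sn < Mg.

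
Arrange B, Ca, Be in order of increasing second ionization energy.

Ca, Be, B

IE_2 is the cost of taking one more electron from the +1 cation: B⁺ still has 2 valence electrons; Ca⁺ still has 1 valence electron; Be⁺ still has 1 valence electron.
All are still removing valence electrons, so compare the +1 ions as you would atoms: IE_2 generally rises across a period (higher Z_eff) and falls down a group (larger shell), subject to the usual subshell exceptions.
Valence configurations: B⁺ [He]2s², Ca⁺ [Ar]4s¹, Be⁺ [He]2s¹.
The numbers (kJ/mol): B 2427, Ca 1145, Be 1757.
Overall IE_2 order: Ca < Be < B.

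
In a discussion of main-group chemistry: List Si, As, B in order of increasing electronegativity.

Si < B < As

Smaller atoms with higher effective nuclear charge are more electronegative.
A diagonal step moves right (one effect) and down (the opposite effect) at once.
B > Si: period and group pull opposite ways; the down-group shift dominates (2.04 vs 1.90).
As > B: the two effects oppose for this pair; the across-period effect wins (2.18 vs 2.04).
Approximate values (Pauling): B 2.04, Si 1.90, As 2.18.
So from lowest to highest: Si < B < As.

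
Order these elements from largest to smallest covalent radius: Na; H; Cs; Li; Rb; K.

H is in period 1, group 1; Li is in period 2, group 1; Na is in period 3, group 1; K is in period 4, group 1; Rb is in period 5, group 1; Cs is in period 6, group 1.
Radius decreases left→right (rising Z_eff, same n) and increases top→bottom (higher n).
All are in group 1, so atomic radius increases down the group.
So from largest to smallest: Cs > Rb > K > Na > Li > H.

Cs > Rb > K > Na > Li > H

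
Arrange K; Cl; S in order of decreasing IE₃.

K, Cl, S

Consider each +2 ion: K²⁺ is already 1 electron into the core; Cl²⁺ still has 5 valence electrons; S²⁺ still has 4 valence electrons.
Breaking into a closed-shell core is much more expensive than removing a leftover valence electron — K has the largest IE_3 here.
Valence configurations: Cl²⁺ [Ne]3s²3p³, S²⁺ [Ne]3s²3p².
The numbers (kJ/mol): K 4420, Cl 3822, S 3357.
Hence IE_3: S < Cl < K.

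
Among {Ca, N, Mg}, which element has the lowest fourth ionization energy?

Ca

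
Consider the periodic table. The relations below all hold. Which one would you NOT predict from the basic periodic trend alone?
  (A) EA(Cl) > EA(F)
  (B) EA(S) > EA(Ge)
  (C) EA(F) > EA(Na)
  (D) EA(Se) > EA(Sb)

(A)

The general trend: electron affinity increases across a period and decreases down a group.
(A) Cl (period 3, group 17) vs F (period 2, group 17): the stated order contradicts the simple trend.
(B) S (period 3, group 16) vs Ge (period 4, group 14): the stated order agrees with the simple trend.
(C) F (period 2, group 17) vs Na (period 3, group 1): the stated order agrees with the simple trend.
(D) Se (period 4, group 16) vs Sb (period 5, group 15): the stated order agrees with the simple trend.
The exception is (A): F's small 2p subshell makes the incoming electron feel strong e⁻–e⁻ repulsion, so Cl actually releases more energy on gaining an electron.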